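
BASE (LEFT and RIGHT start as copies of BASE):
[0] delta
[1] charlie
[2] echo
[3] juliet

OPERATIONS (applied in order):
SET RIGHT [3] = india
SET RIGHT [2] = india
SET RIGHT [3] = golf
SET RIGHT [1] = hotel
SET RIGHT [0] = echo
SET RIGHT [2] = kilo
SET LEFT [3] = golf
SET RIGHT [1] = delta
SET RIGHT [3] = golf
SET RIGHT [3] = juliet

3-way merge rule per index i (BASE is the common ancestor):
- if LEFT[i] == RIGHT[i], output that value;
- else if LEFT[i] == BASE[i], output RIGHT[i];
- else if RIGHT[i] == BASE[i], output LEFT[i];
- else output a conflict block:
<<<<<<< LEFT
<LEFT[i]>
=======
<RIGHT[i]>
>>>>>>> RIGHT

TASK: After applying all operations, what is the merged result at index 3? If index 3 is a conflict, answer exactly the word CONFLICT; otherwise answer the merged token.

Final LEFT:  [delta, charlie, echo, golf]
Final RIGHT: [echo, delta, kilo, juliet]
i=0: L=delta=BASE, R=echo -> take RIGHT -> echo
i=1: L=charlie=BASE, R=delta -> take RIGHT -> delta
i=2: L=echo=BASE, R=kilo -> take RIGHT -> kilo
i=3: L=golf, R=juliet=BASE -> take LEFT -> golf
Index 3 -> golf

Answer: golf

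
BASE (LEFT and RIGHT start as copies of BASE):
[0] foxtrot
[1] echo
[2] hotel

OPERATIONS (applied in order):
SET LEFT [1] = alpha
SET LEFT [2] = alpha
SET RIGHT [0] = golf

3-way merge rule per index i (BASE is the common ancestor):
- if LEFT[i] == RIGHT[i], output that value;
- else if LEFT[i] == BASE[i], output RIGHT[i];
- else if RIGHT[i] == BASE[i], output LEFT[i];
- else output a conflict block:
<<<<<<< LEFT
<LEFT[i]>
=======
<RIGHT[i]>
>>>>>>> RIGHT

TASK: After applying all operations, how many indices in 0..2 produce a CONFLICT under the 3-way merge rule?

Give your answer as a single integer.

Final LEFT:  [foxtrot, alpha, alpha]
Final RIGHT: [golf, echo, hotel]
i=0: L=foxtrot=BASE, R=golf -> take RIGHT -> golf
i=1: L=alpha, R=echo=BASE -> take LEFT -> alpha
i=2: L=alpha, R=hotel=BASE -> take LEFT -> alpha
Conflict count: 0

Answer: 0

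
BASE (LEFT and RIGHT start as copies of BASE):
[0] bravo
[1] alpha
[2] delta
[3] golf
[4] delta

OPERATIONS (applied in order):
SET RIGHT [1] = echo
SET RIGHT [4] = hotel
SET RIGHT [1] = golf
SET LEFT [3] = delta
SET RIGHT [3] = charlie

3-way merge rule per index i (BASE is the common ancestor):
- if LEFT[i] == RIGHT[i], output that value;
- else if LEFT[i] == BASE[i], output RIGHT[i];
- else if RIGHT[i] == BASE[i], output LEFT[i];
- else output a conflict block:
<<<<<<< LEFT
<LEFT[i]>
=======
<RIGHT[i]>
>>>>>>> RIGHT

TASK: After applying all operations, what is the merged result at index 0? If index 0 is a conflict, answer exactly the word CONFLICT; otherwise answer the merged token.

Final LEFT:  [bravo, alpha, delta, delta, delta]
Final RIGHT: [bravo, golf, delta, charlie, hotel]
i=0: L=bravo R=bravo -> agree -> bravo
i=1: L=alpha=BASE, R=golf -> take RIGHT -> golf
i=2: L=delta R=delta -> agree -> delta
i=3: BASE=golf L=delta R=charlie all differ -> CONFLICT
i=4: L=delta=BASE, R=hotel -> take RIGHT -> hotel
Index 0 -> bravo

Answer: bravo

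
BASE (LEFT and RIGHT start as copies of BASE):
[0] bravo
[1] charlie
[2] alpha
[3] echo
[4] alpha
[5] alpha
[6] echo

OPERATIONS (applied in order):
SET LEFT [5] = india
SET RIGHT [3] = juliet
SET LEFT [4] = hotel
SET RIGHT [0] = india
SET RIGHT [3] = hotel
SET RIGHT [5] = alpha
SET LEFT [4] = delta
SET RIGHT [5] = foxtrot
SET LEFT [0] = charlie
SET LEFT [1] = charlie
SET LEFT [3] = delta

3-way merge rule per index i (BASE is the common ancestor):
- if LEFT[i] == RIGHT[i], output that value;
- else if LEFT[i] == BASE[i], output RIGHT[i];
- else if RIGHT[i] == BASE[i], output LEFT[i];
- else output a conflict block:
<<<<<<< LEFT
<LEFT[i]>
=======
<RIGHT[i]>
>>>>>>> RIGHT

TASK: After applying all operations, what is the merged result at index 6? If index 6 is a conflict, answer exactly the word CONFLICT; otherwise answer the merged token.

Answer: echo

Derivation:
Final LEFT:  [charlie, charlie, alpha, delta, delta, india, echo]
Final RIGHT: [india, charlie, alpha, hotel, alpha, foxtrot, echo]
i=0: BASE=bravo L=charlie R=india all differ -> CONFLICT
i=1: L=charlie R=charlie -> agree -> charlie
i=2: L=alpha R=alpha -> agree -> alpha
i=3: BASE=echo L=delta R=hotel all differ -> CONFLICT
i=4: L=delta, R=alpha=BASE -> take LEFT -> delta
i=5: BASE=alpha L=india R=foxtrot all differ -> CONFLICT
i=6: L=echo R=echo -> agree -> echo
Index 6 -> echo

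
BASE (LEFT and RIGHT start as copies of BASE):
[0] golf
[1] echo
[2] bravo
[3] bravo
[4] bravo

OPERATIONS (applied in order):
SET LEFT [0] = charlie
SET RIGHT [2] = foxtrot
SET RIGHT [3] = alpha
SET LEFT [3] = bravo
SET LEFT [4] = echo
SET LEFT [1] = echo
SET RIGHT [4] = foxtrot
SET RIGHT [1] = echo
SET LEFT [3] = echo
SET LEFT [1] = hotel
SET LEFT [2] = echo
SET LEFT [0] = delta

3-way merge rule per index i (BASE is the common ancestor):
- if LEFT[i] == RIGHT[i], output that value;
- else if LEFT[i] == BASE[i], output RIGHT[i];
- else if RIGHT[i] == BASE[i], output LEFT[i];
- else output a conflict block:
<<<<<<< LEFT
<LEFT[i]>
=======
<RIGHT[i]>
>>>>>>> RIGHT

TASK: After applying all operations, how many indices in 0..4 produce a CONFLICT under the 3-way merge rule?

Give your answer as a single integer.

Answer: 3

Derivation:
Final LEFT:  [delta, hotel, echo, echo, echo]
Final RIGHT: [golf, echo, foxtrot, alpha, foxtrot]
i=0: L=delta, R=golf=BASE -> take LEFT -> delta
i=1: L=hotel, R=echo=BASE -> take LEFT -> hotel
i=2: BASE=bravo L=echo R=foxtrot all differ -> CONFLICT
i=3: BASE=bravo L=echo R=alpha all differ -> CONFLICT
i=4: BASE=bravo L=echo R=foxtrot all differ -> CONFLICT
Conflict count: 3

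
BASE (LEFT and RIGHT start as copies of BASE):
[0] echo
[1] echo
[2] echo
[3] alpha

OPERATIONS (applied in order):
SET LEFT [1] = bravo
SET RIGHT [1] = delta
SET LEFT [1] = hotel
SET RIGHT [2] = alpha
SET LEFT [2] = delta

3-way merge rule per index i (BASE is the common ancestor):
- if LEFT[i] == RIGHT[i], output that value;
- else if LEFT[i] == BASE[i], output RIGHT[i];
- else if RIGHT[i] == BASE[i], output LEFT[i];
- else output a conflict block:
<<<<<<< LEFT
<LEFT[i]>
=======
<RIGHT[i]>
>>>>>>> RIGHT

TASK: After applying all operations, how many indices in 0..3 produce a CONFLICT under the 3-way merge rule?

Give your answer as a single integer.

Answer: 2

Derivation:
Final LEFT:  [echo, hotel, delta, alpha]
Final RIGHT: [echo, delta, alpha, alpha]
i=0: L=echo R=echo -> agree -> echo
i=1: BASE=echo L=hotel R=delta all differ -> CONFLICT
i=2: BASE=echo L=delta R=alpha all differ -> CONFLICT
i=3: L=alpha R=alpha -> agree -> alpha
Conflict count: 2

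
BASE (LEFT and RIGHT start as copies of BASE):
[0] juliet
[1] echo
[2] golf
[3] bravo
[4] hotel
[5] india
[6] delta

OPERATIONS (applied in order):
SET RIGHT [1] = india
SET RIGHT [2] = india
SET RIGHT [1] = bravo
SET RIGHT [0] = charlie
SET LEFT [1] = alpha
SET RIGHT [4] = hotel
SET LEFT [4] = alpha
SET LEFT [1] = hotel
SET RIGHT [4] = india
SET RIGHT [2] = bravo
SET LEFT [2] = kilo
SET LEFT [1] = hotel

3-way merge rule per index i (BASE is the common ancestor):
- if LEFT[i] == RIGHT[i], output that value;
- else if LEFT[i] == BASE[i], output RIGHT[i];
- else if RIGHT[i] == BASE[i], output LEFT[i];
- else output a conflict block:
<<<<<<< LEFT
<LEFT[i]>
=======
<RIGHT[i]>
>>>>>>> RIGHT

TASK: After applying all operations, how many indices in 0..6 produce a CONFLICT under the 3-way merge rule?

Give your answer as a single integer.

Final LEFT:  [juliet, hotel, kilo, bravo, alpha, india, delta]
Final RIGHT: [charlie, bravo, bravo, bravo, india, india, delta]
i=0: L=juliet=BASE, R=charlie -> take RIGHT -> charlie
i=1: BASE=echo L=hotel R=bravo all differ -> CONFLICT
i=2: BASE=golf L=kilo R=bravo all differ -> CONFLICT
i=3: L=bravo R=bravo -> agree -> bravo
i=4: BASE=hotel L=alpha R=india all differ -> CONFLICT
i=5: L=india R=india -> agree -> india
i=6: L=delta R=delta -> agree -> delta
Conflict count: 3

Answer: 3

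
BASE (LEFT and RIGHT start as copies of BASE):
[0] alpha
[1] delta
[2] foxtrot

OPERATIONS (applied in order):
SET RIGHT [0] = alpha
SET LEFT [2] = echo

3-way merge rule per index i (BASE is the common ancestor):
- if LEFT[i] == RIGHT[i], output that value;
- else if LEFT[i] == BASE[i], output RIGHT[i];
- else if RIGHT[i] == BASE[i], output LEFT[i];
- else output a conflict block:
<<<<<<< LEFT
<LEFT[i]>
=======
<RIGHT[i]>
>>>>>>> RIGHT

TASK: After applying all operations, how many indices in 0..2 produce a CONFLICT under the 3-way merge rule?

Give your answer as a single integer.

Answer: 0

Derivation:
Final LEFT:  [alpha, delta, echo]
Final RIGHT: [alpha, delta, foxtrot]
i=0: L=alpha R=alpha -> agree -> alpha
i=1: L=delta R=delta -> agree -> delta
i=2: L=echo, R=foxtrot=BASE -> take LEFT -> echo
Conflict count: 0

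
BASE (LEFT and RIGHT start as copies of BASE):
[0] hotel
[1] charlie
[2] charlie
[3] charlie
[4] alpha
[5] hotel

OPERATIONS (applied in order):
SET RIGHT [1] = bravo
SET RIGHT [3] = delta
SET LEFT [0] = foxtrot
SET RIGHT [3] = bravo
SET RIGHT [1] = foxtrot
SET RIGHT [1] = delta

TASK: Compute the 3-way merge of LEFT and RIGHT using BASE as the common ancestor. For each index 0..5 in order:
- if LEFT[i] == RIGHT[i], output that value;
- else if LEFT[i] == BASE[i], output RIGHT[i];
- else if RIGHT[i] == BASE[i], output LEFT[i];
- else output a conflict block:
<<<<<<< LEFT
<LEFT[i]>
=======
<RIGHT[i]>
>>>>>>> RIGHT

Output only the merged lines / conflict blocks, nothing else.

Answer: foxtrot
delta
charlie
bravo
alpha
hotel

Derivation:
Final LEFT:  [foxtrot, charlie, charlie, charlie, alpha, hotel]
Final RIGHT: [hotel, delta, charlie, bravo, alpha, hotel]
i=0: L=foxtrot, R=hotel=BASE -> take LEFT -> foxtrot
i=1: L=charlie=BASE, R=delta -> take RIGHT -> delta
i=2: L=charlie R=charlie -> agree -> charlie
i=3: L=charlie=BASE, R=bravo -> take RIGHT -> bravo
i=4: L=alpha R=alpha -> agree -> alpha
i=5: L=hotel R=hotel -> agree -> hotel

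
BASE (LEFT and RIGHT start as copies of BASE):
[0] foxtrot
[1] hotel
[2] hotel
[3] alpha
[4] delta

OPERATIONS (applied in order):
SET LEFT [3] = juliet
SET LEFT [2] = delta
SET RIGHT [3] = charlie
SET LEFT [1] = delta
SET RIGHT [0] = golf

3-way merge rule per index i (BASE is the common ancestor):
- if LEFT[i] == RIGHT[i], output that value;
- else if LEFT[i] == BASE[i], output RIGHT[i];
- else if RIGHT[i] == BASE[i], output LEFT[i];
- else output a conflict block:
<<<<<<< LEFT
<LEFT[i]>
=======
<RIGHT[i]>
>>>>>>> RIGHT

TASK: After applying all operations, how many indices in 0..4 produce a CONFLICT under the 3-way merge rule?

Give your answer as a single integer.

Answer: 1

Derivation:
Final LEFT:  [foxtrot, delta, delta, juliet, delta]
Final RIGHT: [golf, hotel, hotel, charlie, delta]
i=0: L=foxtrot=BASE, R=golf -> take RIGHT -> golf
i=1: L=delta, R=hotel=BASE -> take LEFT -> delta
i=2: L=delta, R=hotel=BASE -> take LEFT -> delta
i=3: BASE=alpha L=juliet R=charlie all differ -> CONFLICT
i=4: L=delta R=delta -> agree -> delta
Conflict count: 1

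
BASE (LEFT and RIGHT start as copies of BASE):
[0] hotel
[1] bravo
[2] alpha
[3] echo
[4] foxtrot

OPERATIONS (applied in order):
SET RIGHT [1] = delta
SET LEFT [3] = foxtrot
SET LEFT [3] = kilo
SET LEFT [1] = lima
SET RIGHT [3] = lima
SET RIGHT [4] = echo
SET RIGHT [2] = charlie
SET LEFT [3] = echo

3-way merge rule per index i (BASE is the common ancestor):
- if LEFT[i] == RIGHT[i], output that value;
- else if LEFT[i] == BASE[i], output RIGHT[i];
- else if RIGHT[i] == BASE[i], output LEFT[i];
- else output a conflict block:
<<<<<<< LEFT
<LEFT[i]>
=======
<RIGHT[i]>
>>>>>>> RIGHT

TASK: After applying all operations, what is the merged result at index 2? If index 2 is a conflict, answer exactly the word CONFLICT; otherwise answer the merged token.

Answer: charlie

Derivation:
Final LEFT:  [hotel, lima, alpha, echo, foxtrot]
Final RIGHT: [hotel, delta, charlie, lima, echo]
i=0: L=hotel R=hotel -> agree -> hotel
i=1: BASE=bravo L=lima R=delta all differ -> CONFLICT
i=2: L=alpha=BASE, R=charlie -> take RIGHT -> charlie
i=3: L=echo=BASE, R=lima -> take RIGHT -> lima
i=4: L=foxtrot=BASE, R=echo -> take RIGHT -> echo
Index 2 -> charlie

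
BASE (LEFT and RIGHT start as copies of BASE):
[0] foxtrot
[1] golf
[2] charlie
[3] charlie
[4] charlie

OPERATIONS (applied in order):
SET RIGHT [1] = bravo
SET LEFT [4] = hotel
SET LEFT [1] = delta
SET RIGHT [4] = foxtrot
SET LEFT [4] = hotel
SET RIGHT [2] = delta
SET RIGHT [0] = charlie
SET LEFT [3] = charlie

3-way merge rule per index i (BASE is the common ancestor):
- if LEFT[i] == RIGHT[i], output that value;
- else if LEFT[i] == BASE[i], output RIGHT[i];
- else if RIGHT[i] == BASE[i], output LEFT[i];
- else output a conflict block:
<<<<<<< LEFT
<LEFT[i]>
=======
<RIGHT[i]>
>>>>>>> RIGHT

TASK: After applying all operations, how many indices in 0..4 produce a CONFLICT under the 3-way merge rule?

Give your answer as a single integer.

Final LEFT:  [foxtrot, delta, charlie, charlie, hotel]
Final RIGHT: [charlie, bravo, delta, charlie, foxtrot]
i=0: L=foxtrot=BASE, R=charlie -> take RIGHT -> charlie
i=1: BASE=golf L=delta R=bravo all differ -> CONFLICT
i=2: L=charlie=BASE, R=delta -> take RIGHT -> delta
i=3: L=charlie R=charlie -> agree -> charlie
i=4: BASE=charlie L=hotel R=foxtrot all differ -> CONFLICT
Conflict count: 2

Answer: 2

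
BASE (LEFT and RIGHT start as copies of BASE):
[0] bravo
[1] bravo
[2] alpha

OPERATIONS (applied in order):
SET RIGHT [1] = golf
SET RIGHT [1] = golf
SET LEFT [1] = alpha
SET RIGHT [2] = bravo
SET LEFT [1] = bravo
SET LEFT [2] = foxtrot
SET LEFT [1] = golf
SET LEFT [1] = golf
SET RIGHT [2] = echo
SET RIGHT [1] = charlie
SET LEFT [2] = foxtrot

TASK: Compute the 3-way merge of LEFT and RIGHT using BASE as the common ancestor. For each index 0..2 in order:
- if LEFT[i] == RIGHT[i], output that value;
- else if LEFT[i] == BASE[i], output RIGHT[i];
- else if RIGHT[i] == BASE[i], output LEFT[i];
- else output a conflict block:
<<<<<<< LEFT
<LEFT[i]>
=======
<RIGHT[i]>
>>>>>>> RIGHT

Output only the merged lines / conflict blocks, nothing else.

Final LEFT:  [bravo, golf, foxtrot]
Final RIGHT: [bravo, charlie, echo]
i=0: L=bravo R=bravo -> agree -> bravo
i=1: BASE=bravo L=golf R=charlie all differ -> CONFLICT
i=2: BASE=alpha L=foxtrot R=echo all differ -> CONFLICT

Answer: bravo
<<<<<<< LEFT
golf
=======
charlie
>>>>>>> RIGHT
<<<<<<< LEFT
foxtrot
=======
echo
>>>>>>> RIGHT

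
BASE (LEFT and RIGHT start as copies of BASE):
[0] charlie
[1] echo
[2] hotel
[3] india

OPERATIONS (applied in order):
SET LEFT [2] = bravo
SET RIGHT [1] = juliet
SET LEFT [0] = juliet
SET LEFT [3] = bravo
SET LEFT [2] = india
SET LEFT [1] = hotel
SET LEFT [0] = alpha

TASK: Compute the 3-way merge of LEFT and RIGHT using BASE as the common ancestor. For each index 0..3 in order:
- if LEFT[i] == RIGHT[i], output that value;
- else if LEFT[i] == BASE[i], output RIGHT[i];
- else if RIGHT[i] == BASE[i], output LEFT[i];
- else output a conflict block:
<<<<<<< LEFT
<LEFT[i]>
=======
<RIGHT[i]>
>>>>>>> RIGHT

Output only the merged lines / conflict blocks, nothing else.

Answer: alpha
<<<<<<< LEFT
hotel
=======
juliet
>>>>>>> RIGHT
india
bravo

Derivation:
Final LEFT:  [alpha, hotel, india, bravo]
Final RIGHT: [charlie, juliet, hotel, india]
i=0: L=alpha, R=charlie=BASE -> take LEFT -> alpha
i=1: BASE=echo L=hotel R=juliet all differ -> CONFLICT
i=2: L=india, R=hotel=BASE -> take LEFT -> india
i=3: L=bravo, R=india=BASE -> take LEFT -> bravo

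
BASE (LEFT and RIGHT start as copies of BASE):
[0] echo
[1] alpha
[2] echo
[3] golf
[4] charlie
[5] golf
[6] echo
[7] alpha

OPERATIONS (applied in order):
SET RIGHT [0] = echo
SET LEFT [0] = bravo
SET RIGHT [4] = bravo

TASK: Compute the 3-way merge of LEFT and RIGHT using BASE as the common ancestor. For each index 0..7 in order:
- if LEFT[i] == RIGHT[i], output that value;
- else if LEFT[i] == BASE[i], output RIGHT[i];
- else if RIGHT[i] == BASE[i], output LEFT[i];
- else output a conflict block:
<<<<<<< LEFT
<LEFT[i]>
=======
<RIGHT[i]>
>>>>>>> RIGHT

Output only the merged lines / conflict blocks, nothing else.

Answer: bravo
alpha
echo
golf
bravo
golf
echo
alpha

Derivation:
Final LEFT:  [bravo, alpha, echo, golf, charlie, golf, echo, alpha]
Final RIGHT: [echo, alpha, echo, golf, bravo, golf, echo, alpha]
i=0: L=bravo, R=echo=BASE -> take LEFT -> bravo
i=1: L=alpha R=alpha -> agree -> alpha
i=2: L=echo R=echo -> agree -> echo
i=3: L=golf R=golf -> agree -> golf
i=4: L=charlie=BASE, R=bravo -> take RIGHT -> bravo
i=5: L=golf R=golf -> agree -> golf
i=6: L=echo R=echo -> agree -> echo
i=7: L=alpha R=alpha -> agree -> alpha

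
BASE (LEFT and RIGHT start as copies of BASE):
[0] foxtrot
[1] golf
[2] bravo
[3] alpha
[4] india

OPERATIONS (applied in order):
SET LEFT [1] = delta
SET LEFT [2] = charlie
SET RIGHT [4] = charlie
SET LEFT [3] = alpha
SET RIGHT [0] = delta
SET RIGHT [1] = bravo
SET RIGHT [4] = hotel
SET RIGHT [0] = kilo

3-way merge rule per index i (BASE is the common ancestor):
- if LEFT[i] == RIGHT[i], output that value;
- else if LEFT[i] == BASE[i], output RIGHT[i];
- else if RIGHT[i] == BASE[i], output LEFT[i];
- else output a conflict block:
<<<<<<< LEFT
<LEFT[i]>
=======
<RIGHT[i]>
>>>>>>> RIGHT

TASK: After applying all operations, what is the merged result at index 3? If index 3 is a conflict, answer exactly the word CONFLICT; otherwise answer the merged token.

Answer: alpha

Derivation:
Final LEFT:  [foxtrot, delta, charlie, alpha, india]
Final RIGHT: [kilo, bravo, bravo, alpha, hotel]
i=0: L=foxtrot=BASE, R=kilo -> take RIGHT -> kilo
i=1: BASE=golf L=delta R=bravo all differ -> CONFLICT
i=2: L=charlie, R=bravo=BASE -> take LEFT -> charlie
i=3: L=alpha R=alpha -> agree -> alpha
i=4: L=india=BASE, R=hotel -> take RIGHT -> hotel
Index 3 -> alpha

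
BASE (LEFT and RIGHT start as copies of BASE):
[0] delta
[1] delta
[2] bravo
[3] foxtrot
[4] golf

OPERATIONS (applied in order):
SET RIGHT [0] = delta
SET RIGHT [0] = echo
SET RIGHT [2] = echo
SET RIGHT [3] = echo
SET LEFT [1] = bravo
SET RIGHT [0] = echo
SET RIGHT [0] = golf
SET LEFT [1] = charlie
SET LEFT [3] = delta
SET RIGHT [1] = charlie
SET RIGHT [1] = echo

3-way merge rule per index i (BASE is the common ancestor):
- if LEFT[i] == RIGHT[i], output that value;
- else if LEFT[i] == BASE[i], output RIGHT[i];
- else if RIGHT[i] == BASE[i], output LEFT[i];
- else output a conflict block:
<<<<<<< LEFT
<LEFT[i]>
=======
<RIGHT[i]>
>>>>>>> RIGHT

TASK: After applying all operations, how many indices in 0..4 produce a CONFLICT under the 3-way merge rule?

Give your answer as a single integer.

Final LEFT:  [delta, charlie, bravo, delta, golf]
Final RIGHT: [golf, echo, echo, echo, golf]
i=0: L=delta=BASE, R=golf -> take RIGHT -> golf
i=1: BASE=delta L=charlie R=echo all differ -> CONFLICT
i=2: L=bravo=BASE, R=echo -> take RIGHT -> echo
i=3: BASE=foxtrot L=delta R=echo all differ -> CONFLICT
i=4: L=golf R=golf -> agree -> golf
Conflict count: 2

Answer: 2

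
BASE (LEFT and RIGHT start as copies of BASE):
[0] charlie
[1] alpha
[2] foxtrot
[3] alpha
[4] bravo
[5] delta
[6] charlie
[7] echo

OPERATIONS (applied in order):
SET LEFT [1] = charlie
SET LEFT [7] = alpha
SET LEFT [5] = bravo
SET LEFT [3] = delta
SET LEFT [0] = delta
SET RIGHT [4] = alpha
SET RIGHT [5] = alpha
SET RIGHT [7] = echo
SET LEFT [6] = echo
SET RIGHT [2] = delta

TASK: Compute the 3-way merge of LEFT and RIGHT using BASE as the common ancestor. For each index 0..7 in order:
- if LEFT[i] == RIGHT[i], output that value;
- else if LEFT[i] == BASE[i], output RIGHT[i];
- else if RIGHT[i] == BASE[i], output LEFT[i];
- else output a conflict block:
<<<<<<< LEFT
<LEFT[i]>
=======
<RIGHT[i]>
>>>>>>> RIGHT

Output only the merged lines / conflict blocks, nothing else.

Answer: delta
charlie
delta
delta
alpha
<<<<<<< LEFT
bravo
=======
alpha
>>>>>>> RIGHT
echo
alpha

Derivation:
Final LEFT:  [delta, charlie, foxtrot, delta, bravo, bravo, echo, alpha]
Final RIGHT: [charlie, alpha, delta, alpha, alpha, alpha, charlie, echo]
i=0: L=delta, R=charlie=BASE -> take LEFT -> delta
i=1: L=charlie, R=alpha=BASE -> take LEFT -> charlie
i=2: L=foxtrot=BASE, R=delta -> take RIGHT -> delta
i=3: L=delta, R=alpha=BASE -> take LEFT -> delta
i=4: L=bravo=BASE, R=alpha -> take RIGHT -> alpha
i=5: BASE=delta L=bravo R=alpha all differ -> CONFLICT
i=6: L=echo, R=charlie=BASE -> take LEFT -> echo
i=7: L=alpha, R=echo=BASE -> take LEFT -> alpha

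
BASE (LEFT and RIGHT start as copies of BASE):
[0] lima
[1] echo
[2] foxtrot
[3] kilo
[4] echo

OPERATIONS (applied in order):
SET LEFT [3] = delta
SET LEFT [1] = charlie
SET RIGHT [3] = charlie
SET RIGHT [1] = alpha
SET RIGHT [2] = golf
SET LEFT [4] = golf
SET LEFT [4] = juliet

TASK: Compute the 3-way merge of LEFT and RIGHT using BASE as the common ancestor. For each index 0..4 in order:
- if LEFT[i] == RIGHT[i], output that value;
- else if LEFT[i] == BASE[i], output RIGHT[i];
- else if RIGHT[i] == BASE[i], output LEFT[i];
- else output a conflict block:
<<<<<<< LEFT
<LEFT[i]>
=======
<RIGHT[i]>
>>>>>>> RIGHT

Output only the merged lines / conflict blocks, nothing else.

Answer: lima
<<<<<<< LEFT
charlie
=======
alpha
>>>>>>> RIGHT
golf
<<<<<<< LEFT
delta
=======
charlie
>>>>>>> RIGHT
juliet

Derivation:
Final LEFT:  [lima, charlie, foxtrot, delta, juliet]
Final RIGHT: [lima, alpha, golf, charlie, echo]
i=0: L=lima R=lima -> agree -> lima
i=1: BASE=echo L=charlie R=alpha all differ -> CONFLICT
i=2: L=foxtrot=BASE, R=golf -> take RIGHT -> golf
i=3: BASE=kilo L=delta R=charlie all differ -> CONFLICT
i=4: L=juliet, R=echo=BASE -> take LEFT -> juliet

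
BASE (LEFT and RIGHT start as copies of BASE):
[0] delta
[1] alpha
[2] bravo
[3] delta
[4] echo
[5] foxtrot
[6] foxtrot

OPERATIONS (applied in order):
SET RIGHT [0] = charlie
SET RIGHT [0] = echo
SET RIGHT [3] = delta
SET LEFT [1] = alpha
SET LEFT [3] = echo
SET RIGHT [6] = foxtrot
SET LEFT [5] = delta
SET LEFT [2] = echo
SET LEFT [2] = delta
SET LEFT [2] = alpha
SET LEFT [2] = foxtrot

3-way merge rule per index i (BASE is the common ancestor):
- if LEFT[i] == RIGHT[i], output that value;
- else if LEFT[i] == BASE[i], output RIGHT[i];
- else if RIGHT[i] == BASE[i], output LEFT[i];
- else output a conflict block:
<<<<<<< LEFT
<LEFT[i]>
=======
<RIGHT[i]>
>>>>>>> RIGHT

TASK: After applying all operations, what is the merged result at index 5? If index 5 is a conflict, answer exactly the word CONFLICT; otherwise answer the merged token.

Final LEFT:  [delta, alpha, foxtrot, echo, echo, delta, foxtrot]
Final RIGHT: [echo, alpha, bravo, delta, echo, foxtrot, foxtrot]
i=0: L=delta=BASE, R=echo -> take RIGHT -> echo
i=1: L=alpha R=alpha -> agree -> alpha
i=2: L=foxtrot, R=bravo=BASE -> take LEFT -> foxtrot
i=3: L=echo, R=delta=BASE -> take LEFT -> echo
i=4: L=echo R=echo -> agree -> echo
i=5: L=delta, R=foxtrot=BASE -> take LEFT -> delta
i=6: L=foxtrot R=foxtrot -> agree -> foxtrot
Index 5 -> delta

Answer: delta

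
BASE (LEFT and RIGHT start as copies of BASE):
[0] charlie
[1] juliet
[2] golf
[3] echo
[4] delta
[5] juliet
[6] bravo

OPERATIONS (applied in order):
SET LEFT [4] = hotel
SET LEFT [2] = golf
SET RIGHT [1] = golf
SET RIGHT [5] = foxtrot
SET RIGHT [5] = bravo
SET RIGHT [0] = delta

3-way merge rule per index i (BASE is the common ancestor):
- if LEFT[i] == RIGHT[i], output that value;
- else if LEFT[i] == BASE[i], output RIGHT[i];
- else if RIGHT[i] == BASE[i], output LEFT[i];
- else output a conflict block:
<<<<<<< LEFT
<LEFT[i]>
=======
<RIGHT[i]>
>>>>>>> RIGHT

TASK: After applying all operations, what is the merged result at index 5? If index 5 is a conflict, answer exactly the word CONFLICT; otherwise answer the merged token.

Answer: bravo

Derivation:
Final LEFT:  [charlie, juliet, golf, echo, hotel, juliet, bravo]
Final RIGHT: [delta, golf, golf, echo, delta, bravo, bravo]
i=0: L=charlie=BASE, R=delta -> take RIGHT -> delta
i=1: L=juliet=BASE, R=golf -> take RIGHT -> golf
i=2: L=golf R=golf -> agree -> golf
i=3: L=echo R=echo -> agree -> echo
i=4: L=hotel, R=delta=BASE -> take LEFT -> hotel
i=5: L=juliet=BASE, R=bravo -> take RIGHT -> bravo
i=6: L=bravo R=bravo -> agree -> bravo
Index 5 -> bravo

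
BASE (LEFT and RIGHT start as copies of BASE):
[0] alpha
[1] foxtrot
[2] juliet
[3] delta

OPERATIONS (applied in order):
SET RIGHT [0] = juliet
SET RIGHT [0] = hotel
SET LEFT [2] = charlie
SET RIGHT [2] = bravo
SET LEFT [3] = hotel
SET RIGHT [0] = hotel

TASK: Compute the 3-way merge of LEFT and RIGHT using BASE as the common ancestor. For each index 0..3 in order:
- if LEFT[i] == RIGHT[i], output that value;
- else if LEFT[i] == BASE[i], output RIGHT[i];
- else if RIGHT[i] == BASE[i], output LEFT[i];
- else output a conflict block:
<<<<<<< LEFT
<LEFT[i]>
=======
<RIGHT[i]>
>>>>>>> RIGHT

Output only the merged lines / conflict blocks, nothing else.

Answer: hotel
foxtrot
<<<<<<< LEFT
charlie
=======
bravo
>>>>>>> RIGHT
hotel

Derivation:
Final LEFT:  [alpha, foxtrot, charlie, hotel]
Final RIGHT: [hotel, foxtrot, bravo, delta]
i=0: L=alpha=BASE, R=hotel -> take RIGHT -> hotel
i=1: L=foxtrot R=foxtrot -> agree -> foxtrot
i=2: BASE=juliet L=charlie R=bravo all differ -> CONFLICT
i=3: L=hotel, R=delta=BASE -> take LEFT -> hotel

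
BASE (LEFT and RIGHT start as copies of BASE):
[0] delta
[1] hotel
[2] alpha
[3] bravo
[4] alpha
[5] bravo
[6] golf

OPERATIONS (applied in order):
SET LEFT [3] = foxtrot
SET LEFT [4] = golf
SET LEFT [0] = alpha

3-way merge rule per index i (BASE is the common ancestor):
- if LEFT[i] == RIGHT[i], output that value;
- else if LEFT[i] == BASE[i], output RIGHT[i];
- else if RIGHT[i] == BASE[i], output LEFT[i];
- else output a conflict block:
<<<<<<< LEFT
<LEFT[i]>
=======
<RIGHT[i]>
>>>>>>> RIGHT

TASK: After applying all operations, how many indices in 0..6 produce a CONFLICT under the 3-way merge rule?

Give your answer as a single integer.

Final LEFT:  [alpha, hotel, alpha, foxtrot, golf, bravo, golf]
Final RIGHT: [delta, hotel, alpha, bravo, alpha, bravo, golf]
i=0: L=alpha, R=delta=BASE -> take LEFT -> alpha
i=1: L=hotel R=hotel -> agree -> hotel
i=2: L=alpha R=alpha -> agree -> alpha
i=3: L=foxtrot, R=bravo=BASE -> take LEFT -> foxtrot
i=4: L=golf, R=alpha=BASE -> take LEFT -> golf
i=5: L=bravo R=bravo -> agree -> bravo
i=6: L=golf R=golf -> agree -> golf
Conflict count: 0

Answer: 0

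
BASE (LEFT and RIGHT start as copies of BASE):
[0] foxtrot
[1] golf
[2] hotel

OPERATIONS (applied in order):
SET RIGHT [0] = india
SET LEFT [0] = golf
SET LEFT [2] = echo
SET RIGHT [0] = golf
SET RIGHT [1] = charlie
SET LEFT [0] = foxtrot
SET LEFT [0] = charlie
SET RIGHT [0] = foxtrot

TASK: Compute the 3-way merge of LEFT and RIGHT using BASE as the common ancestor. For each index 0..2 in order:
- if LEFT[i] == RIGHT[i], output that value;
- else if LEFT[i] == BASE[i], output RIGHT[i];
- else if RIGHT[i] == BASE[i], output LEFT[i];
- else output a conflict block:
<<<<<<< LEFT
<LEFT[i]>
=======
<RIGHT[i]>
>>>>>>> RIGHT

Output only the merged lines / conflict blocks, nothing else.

Answer: charlie
charlie
echo

Derivation:
Final LEFT:  [charlie, golf, echo]
Final RIGHT: [foxtrot, charlie, hotel]
i=0: L=charlie, R=foxtrot=BASE -> take LEFT -> charlie
i=1: L=golf=BASE, R=charlie -> take RIGHT -> charlie
i=2: L=echo, R=hotel=BASE -> take LEFT -> echo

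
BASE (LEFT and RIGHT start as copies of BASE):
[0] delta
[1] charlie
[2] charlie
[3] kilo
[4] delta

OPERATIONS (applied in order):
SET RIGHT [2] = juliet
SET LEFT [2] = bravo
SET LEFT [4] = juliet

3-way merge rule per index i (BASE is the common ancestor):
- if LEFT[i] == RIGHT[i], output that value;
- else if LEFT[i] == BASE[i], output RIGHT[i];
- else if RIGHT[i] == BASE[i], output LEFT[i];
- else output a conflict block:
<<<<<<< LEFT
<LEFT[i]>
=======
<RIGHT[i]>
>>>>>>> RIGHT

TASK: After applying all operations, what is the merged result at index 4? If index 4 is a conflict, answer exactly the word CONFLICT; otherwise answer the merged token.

Answer: juliet

Derivation:
Final LEFT:  [delta, charlie, bravo, kilo, juliet]
Final RIGHT: [delta, charlie, juliet, kilo, delta]
i=0: L=delta R=delta -> agree -> delta
i=1: L=charlie R=charlie -> agree -> charlie
i=2: BASE=charlie L=bravo R=juliet all differ -> CONFLICT
i=3: L=kilo R=kilo -> agree -> kilo
i=4: L=juliet, R=delta=BASE -> take LEFT -> juliet
Index 4 -> juliet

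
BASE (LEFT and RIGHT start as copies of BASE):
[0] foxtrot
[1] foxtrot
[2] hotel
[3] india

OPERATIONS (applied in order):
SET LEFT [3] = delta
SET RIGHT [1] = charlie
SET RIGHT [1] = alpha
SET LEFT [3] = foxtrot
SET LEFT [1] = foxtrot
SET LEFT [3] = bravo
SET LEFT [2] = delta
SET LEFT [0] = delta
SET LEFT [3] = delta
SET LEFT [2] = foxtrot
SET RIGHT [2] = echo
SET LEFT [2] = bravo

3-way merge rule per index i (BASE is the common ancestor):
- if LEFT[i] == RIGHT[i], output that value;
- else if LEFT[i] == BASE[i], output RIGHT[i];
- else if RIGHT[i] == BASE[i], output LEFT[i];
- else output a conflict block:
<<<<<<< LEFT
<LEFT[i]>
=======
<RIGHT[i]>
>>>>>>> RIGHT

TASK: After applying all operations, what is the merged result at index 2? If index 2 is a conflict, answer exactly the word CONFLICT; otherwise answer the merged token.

Answer: CONFLICT

Derivation:
Final LEFT:  [delta, foxtrot, bravo, delta]
Final RIGHT: [foxtrot, alpha, echo, india]
i=0: L=delta, R=foxtrot=BASE -> take LEFT -> delta
i=1: L=foxtrot=BASE, R=alpha -> take RIGHT -> alpha
i=2: BASE=hotel L=bravo R=echo all differ -> CONFLICT
i=3: L=delta, R=india=BASE -> take LEFT -> delta
Index 2 -> CONFLICT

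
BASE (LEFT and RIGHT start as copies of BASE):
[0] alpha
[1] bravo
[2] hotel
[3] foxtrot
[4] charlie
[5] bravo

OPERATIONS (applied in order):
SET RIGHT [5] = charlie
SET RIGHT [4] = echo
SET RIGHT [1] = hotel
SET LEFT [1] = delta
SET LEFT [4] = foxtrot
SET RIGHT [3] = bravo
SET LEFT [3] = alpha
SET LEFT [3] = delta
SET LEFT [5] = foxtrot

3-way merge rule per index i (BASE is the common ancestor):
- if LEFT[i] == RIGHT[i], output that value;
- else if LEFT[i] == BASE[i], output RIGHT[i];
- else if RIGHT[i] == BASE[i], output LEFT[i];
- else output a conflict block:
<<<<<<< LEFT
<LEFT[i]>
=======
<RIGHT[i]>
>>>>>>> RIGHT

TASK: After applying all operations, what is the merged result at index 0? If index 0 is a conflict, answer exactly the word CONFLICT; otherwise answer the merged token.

Answer: alpha

Derivation:
Final LEFT:  [alpha, delta, hotel, delta, foxtrot, foxtrot]
Final RIGHT: [alpha, hotel, hotel, bravo, echo, charlie]
i=0: L=alpha R=alpha -> agree -> alpha
i=1: BASE=bravo L=delta R=hotel all differ -> CONFLICT
i=2: L=hotel R=hotel -> agree -> hotel
i=3: BASE=foxtrot L=delta R=bravo all differ -> CONFLICT
i=4: BASE=charlie L=foxtrot R=echo all differ -> CONFLICT
i=5: BASE=bravo L=foxtrot R=charlie all differ -> CONFLICT
Index 0 -> alpha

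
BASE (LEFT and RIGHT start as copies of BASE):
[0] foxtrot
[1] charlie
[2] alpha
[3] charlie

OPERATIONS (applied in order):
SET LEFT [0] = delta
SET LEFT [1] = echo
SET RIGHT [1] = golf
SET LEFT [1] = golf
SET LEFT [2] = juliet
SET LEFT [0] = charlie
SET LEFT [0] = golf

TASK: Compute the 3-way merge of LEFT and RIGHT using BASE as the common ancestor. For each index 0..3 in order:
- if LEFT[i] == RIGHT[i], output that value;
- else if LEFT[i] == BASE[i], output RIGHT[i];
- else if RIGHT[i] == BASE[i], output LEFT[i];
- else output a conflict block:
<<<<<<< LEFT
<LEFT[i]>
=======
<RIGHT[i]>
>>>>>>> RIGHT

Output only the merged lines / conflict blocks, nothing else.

Answer: golf
golf
juliet
charlie

Derivation:
Final LEFT:  [golf, golf, juliet, charlie]
Final RIGHT: [foxtrot, golf, alpha, charlie]
i=0: L=golf, R=foxtrot=BASE -> take LEFT -> golf
i=1: L=golf R=golf -> agree -> golf
i=2: L=juliet, R=alpha=BASE -> take LEFT -> juliet
i=3: L=charlie R=charlie -> agree -> charlie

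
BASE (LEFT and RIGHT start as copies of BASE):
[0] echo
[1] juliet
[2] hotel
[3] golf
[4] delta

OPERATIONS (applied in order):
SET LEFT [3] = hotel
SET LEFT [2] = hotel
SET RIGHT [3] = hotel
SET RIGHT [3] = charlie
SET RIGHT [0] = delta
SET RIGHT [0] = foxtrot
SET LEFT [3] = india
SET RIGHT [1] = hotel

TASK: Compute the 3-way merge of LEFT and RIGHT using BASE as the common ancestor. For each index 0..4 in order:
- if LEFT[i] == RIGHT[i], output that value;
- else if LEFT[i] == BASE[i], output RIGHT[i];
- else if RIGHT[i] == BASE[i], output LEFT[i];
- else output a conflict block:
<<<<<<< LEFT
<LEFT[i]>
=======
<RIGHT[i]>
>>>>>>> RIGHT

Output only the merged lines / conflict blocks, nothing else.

Answer: foxtrot
hotel
hotel
<<<<<<< LEFT
india
=======
charlie
>>>>>>> RIGHT
delta

Derivation:
Final LEFT:  [echo, juliet, hotel, india, delta]
Final RIGHT: [foxtrot, hotel, hotel, charlie, delta]
i=0: L=echo=BASE, R=foxtrot -> take RIGHT -> foxtrot
i=1: L=juliet=BASE, R=hotel -> take RIGHT -> hotel
i=2: L=hotel R=hotel -> agree -> hotel
i=3: BASE=golf L=india R=charlie all differ -> CONFLICT
i=4: L=delta R=delta -> agree -> delta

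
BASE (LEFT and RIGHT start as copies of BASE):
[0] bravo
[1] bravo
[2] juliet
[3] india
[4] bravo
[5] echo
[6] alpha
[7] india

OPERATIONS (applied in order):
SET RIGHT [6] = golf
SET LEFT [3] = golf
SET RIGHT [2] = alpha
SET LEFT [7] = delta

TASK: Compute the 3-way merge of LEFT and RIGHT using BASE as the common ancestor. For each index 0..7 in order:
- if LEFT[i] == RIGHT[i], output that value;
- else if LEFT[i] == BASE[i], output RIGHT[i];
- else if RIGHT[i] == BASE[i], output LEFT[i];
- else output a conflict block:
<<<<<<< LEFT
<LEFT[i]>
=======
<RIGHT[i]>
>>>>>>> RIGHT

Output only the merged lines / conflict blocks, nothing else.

Answer: bravo
bravo
alpha
golf
bravo
echo
golf
delta

Derivation:
Final LEFT:  [bravo, bravo, juliet, golf, bravo, echo, alpha, delta]
Final RIGHT: [bravo, bravo, alpha, india, bravo, echo, golf, india]
i=0: L=bravo R=bravo -> agree -> bravo
i=1: L=bravo R=bravo -> agree -> bravo
i=2: L=juliet=BASE, R=alpha -> take RIGHT -> alpha
i=3: L=golf, R=india=BASE -> take LEFT -> golf
i=4: L=bravo R=bravo -> agree -> bravo
i=5: L=echo R=echo -> agree -> echo
i=6: L=alpha=BASE, R=golf -> take RIGHT -> golf
i=7: L=delta, R=india=BASE -> take LEFT -> delta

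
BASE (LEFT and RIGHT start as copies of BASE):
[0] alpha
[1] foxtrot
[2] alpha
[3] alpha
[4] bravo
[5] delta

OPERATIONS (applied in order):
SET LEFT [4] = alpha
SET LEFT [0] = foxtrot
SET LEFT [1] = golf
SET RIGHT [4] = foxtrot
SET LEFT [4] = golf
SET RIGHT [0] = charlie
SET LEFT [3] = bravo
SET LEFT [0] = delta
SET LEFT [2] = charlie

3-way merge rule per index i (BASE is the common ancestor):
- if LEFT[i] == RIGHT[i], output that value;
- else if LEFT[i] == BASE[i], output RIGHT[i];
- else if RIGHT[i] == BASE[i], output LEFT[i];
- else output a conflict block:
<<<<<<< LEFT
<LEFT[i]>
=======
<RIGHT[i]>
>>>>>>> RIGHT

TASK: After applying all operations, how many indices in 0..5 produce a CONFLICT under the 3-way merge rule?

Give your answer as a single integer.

Answer: 2

Derivation:
Final LEFT:  [delta, golf, charlie, bravo, golf, delta]
Final RIGHT: [charlie, foxtrot, alpha, alpha, foxtrot, delta]
i=0: BASE=alpha L=delta R=charlie all differ -> CONFLICT
i=1: L=golf, R=foxtrot=BASE -> take LEFT -> golf
i=2: L=charlie, R=alpha=BASE -> take LEFT -> charlie
i=3: L=bravo, R=alpha=BASE -> take LEFT -> bravo
i=4: BASE=bravo L=golf R=foxtrot all differ -> CONFLICT
i=5: L=delta R=delta -> agree -> delta
Conflict count: 2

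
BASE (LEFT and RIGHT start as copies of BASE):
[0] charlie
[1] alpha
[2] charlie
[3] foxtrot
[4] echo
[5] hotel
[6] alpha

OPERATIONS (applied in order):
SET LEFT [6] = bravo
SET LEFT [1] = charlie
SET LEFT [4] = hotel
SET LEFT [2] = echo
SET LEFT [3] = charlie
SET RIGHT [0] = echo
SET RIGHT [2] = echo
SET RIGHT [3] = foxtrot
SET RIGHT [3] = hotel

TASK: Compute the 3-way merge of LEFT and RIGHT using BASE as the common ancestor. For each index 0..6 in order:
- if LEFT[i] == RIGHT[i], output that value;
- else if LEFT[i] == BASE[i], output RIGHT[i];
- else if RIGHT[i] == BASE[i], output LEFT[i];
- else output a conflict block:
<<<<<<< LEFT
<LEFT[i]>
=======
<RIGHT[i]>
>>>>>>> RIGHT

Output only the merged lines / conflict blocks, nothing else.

Final LEFT:  [charlie, charlie, echo, charlie, hotel, hotel, bravo]
Final RIGHT: [echo, alpha, echo, hotel, echo, hotel, alpha]
i=0: L=charlie=BASE, R=echo -> take RIGHT -> echo
i=1: L=charlie, R=alpha=BASE -> take LEFT -> charlie
i=2: L=echo R=echo -> agree -> echo
i=3: BASE=foxtrot L=charlie R=hotel all differ -> CONFLICT
i=4: L=hotel, R=echo=BASE -> take LEFT -> hotel
i=5: L=hotel R=hotel -> agree -> hotel
i=6: L=bravo, R=alpha=BASE -> take LEFT -> bravo

Answer: echo
charlie
echo
<<<<<<< LEFT
charlie
=======
hotel
>>>>>>> RIGHT
hotel
hotel
bravo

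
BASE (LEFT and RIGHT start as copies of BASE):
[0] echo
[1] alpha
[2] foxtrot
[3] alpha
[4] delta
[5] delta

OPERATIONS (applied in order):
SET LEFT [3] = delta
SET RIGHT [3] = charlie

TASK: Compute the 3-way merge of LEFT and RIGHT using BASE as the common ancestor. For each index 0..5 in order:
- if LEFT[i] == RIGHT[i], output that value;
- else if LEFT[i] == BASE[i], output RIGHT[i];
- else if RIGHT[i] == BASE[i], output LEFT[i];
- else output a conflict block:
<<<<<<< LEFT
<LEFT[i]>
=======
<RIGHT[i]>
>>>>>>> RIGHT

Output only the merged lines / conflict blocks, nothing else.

Final LEFT:  [echo, alpha, foxtrot, delta, delta, delta]
Final RIGHT: [echo, alpha, foxtrot, charlie, delta, delta]
i=0: L=echo R=echo -> agree -> echo
i=1: L=alpha R=alpha -> agree -> alpha
i=2: L=foxtrot R=foxtrot -> agree -> foxtrot
i=3: BASE=alpha L=delta R=charlie all differ -> CONFLICT
i=4: L=delta R=delta -> agree -> delta
i=5: L=delta R=delta -> agree -> delta

Answer: echo
alpha
foxtrot
<<<<<<< LEFT
delta
=======
charlie
>>>>>>> RIGHT
delta
delta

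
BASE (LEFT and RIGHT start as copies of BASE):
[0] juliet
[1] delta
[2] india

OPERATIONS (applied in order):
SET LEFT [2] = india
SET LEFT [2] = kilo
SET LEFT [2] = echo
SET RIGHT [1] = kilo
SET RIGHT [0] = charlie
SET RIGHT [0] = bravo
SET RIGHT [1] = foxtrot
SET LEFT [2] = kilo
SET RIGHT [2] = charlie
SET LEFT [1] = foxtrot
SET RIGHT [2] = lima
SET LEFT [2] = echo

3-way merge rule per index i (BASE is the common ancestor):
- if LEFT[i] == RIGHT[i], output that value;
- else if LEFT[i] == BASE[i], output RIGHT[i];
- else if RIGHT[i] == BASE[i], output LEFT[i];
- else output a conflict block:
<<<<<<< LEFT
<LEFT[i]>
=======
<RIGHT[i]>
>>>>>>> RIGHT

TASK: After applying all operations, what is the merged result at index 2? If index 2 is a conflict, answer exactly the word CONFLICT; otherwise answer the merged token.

Answer: CONFLICT

Derivation:
Final LEFT:  [juliet, foxtrot, echo]
Final RIGHT: [bravo, foxtrot, lima]
i=0: L=juliet=BASE, R=bravo -> take RIGHT -> bravo
i=1: L=foxtrot R=foxtrot -> agree -> foxtrot
i=2: BASE=india L=echo R=lima all differ -> CONFLICT
Index 2 -> CONFLICT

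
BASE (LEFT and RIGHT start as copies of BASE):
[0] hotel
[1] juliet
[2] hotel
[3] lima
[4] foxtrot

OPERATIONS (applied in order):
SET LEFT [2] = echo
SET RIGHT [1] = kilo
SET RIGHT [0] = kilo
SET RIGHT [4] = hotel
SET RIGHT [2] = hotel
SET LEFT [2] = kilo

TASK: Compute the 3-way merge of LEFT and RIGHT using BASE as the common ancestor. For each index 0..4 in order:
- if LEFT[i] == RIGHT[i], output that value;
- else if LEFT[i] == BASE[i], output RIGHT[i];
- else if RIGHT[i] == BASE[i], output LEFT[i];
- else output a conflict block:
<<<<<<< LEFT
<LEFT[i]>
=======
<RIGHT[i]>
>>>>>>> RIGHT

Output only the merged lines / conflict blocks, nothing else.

Final LEFT:  [hotel, juliet, kilo, lima, foxtrot]
Final RIGHT: [kilo, kilo, hotel, lima, hotel]
i=0: L=hotel=BASE, R=kilo -> take RIGHT -> kilo
i=1: L=juliet=BASE, R=kilo -> take RIGHT -> kilo
i=2: L=kilo, R=hotel=BASE -> take LEFT -> kilo
i=3: L=lima R=lima -> agree -> lima
i=4: L=foxtrot=BASE, R=hotel -> take RIGHT -> hotel

Answer: kilo
kilo
kilo
lima
hotel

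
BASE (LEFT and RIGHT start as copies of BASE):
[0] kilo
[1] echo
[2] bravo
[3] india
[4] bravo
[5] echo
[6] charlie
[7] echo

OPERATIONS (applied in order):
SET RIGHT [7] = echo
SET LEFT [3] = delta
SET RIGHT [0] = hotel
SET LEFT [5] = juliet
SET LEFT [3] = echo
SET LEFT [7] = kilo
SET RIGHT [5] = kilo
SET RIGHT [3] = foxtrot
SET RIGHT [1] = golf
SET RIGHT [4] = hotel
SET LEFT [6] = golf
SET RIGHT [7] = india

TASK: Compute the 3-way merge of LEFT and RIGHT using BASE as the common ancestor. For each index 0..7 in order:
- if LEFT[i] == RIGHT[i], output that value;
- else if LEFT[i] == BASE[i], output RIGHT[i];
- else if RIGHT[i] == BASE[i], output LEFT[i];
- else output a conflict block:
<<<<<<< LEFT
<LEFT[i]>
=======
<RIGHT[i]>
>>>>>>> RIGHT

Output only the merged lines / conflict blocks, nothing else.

Final LEFT:  [kilo, echo, bravo, echo, bravo, juliet, golf, kilo]
Final RIGHT: [hotel, golf, bravo, foxtrot, hotel, kilo, charlie, india]
i=0: L=kilo=BASE, R=hotel -> take RIGHT -> hotel
i=1: L=echo=BASE, R=golf -> take RIGHT -> golf
i=2: L=bravo R=bravo -> agree -> bravo
i=3: BASE=india L=echo R=foxtrot all differ -> CONFLICT
i=4: L=bravo=BASE, R=hotel -> take RIGHT -> hotel
i=5: BASE=echo L=juliet R=kilo all differ -> CONFLICT
i=6: L=golf, R=charlie=BASE -> take LEFT -> golf
i=7: BASE=echo L=kilo R=india all differ -> CONFLICT

Answer: hotel
golf
bravo
<<<<<<< LEFT
echo
=======
foxtrot
>>>>>>> RIGHT
hotel
<<<<<<< LEFT
juliet
=======
kilo
>>>>>>> RIGHT
golf
<<<<<<< LEFT
kilo
=======
india
>>>>>>> RIGHT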